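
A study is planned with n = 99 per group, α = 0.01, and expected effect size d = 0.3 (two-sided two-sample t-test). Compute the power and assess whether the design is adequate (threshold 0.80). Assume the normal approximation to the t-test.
Power ≈ 0.32; the study is underpowered (power < 0.80)

Power calculation (two-sample t-test, normal approximation):
z_β = d · √(n/2) - z_{α/2}
z_β = 0.3 · √(99/2) - 2.576
z_β = 0.3 · 7.036 - 2.576
z_β = -0.465

Power = Φ(z_β) = Φ(-0.465) ≈ 0.321

Effect size d = 0.3 is small by Cohen's convention (0.2/0.5/0.8).

Threshold: power ≥ 0.80 is conventionally adequate.
Power ≈ 0.32 → the study is underpowered (power < 0.80).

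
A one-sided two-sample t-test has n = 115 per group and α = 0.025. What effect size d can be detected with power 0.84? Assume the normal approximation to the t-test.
d ≈ 0.39

Minimum detectable effect (two-sample t-test, normal approximation):
d = (z_α + z_β) / √(n/2)
d = (1.960 + 0.994) / √(115/2)
d = 2.954 / 7.583
d ≈ 0.39

By Cohen's convention (0.2 small / 0.5 medium / 0.8 large): small effect.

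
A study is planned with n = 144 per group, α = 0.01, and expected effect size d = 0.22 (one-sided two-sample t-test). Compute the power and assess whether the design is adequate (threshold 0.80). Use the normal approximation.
Power ≈ 0.32; the study is underpowered (power < 0.80)

Power calculation (two-sample t-test, normal approximation):
z_β = d · √(n/2) - z_α
z_β = 0.22 · √(144/2) - 2.326
z_β = 0.22 · 8.485 - 2.326
z_β = -0.460

Power = Φ(z_β) = Φ(-0.460) ≈ 0.323

Effect size d = 0.22 is small by Cohen's convention (0.2/0.5/0.8).

Threshold: power ≥ 0.80 is conventionally adequate.
Power ≈ 0.32 → the study is underpowered (power < 0.80).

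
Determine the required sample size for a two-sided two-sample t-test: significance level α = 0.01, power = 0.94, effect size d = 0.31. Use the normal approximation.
n = 356 per group

Sample size formula (two-sample t-test, normal approximation):
n = 2 · ((z_{α/2} + z_β) / d)²

z_{α/2} = 2.576 (for α = 0.01, two-sided)
z_β = 1.555 (for power = 0.94)
d = 0.31

n = 2 · ((2.576 + 1.555) / 0.31)²
n = 2 · (13.326)²
n ≈ 355.16
Round up to the next whole number: n = 356 per group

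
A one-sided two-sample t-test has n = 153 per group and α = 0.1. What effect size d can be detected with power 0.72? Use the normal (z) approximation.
d ≈ 0.21

Minimum detectable effect (two-sample t-test, normal approximation):
d = (z_α + z_β) / √(n/2)
d = (1.282 + 0.583) / √(153/2)
d = 1.864 / 8.746
d ≈ 0.21

By Cohen's convention (0.2 small / 0.5 medium / 0.8 large): small effect.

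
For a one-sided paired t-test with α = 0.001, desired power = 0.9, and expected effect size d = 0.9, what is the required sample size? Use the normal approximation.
n = 24 pairs

Sample size formula (paired t-test, normal approximation):
n = ((z_α + z_β) / d)²

z_α = 3.090 (for α = 0.001, one-sided)
z_β = 1.282 (for power = 0.9)
d = 0.9

n = ((3.090 + 1.282) / 0.9)²
n = (4.858)²
n ≈ 23.60
Round up to the next whole number: n = 24 pairs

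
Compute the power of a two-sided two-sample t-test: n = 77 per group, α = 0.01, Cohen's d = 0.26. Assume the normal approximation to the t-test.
Power ≈ 0.17

Power calculation (two-sample t-test, normal approximation):
z_β = d · √(n/2) - z_{α/2}
z_β = 0.26 · √(77/2) - 2.576
z_β = 0.26 · 6.205 - 2.576
z_β = -0.963

Power = Φ(z_β) = Φ(-0.963) ≈ 0.168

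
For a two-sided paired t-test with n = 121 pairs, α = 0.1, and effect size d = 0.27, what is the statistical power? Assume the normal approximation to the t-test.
Power ≈ 0.91

Power calculation (paired t-test, normal approximation):
z_β = d · √n - z_{α/2}
z_β = 0.27 · √121 - 1.645
z_β = 0.27 · 11.000 - 1.645
z_β = 1.325

Power = Φ(z_β) = Φ(1.325) ≈ 0.907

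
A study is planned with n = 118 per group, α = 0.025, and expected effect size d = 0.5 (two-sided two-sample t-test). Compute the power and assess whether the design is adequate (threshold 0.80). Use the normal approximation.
Power ≈ 0.95; the study is adequately powered (power ≥ 0.80)

Power calculation (two-sample t-test, normal approximation):
z_β = d · √(n/2) - z_{α/2}
z_β = 0.5 · √(118/2) - 2.241
z_β = 0.5 · 7.681 - 2.241
z_β = 1.599

Power = Φ(z_β) = Φ(1.599) ≈ 0.945

Effect size d = 0.5 is medium by Cohen's convention (0.2/0.5/0.8).

Threshold: power ≥ 0.80 is conventionally adequate.
Power ≈ 0.95 → the study is adequately powered (power ≥ 0.80).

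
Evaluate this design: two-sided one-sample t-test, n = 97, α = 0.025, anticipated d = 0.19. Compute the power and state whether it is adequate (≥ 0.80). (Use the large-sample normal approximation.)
Power ≈ 0.36; the study is underpowered (power < 0.80)

Power calculation (one-sample t-test, normal approximation):
z_β = d · √n - z_{α/2}
z_β = 0.19 · √97 - 2.241
z_β = 0.19 · 9.849 - 2.241
z_β = -0.370

Power = Φ(z_β) = Φ(-0.370) ≈ 0.356

Effect size d = 0.19 is very small by Cohen's convention (0.2/0.5/0.8).

Threshold: power ≥ 0.80 is conventionally adequate.
Power ≈ 0.36 → the study is underpowered (power < 0.80).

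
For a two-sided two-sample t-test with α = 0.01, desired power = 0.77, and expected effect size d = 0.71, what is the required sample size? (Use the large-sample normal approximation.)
n = 44 per group

Sample size formula (two-sample t-test, normal approximation):
n = 2 · ((z_{α/2} + z_β) / d)²

z_{α/2} = 2.576 (for α = 0.01, two-sided)
z_β = 0.739 (for power = 0.77)
d = 0.71

n = 2 · ((2.576 + 0.739) / 0.71)²
n = 2 · (4.669)²
n ≈ 43.60
Round up to the next whole number: n = 44 per group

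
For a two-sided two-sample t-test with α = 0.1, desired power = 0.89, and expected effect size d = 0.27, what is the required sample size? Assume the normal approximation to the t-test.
n = 227 per group

Sample size formula (two-sample t-test, normal approximation):
n = 2 · ((z_{α/2} + z_β) / d)²

z_{α/2} = 1.645 (for α = 0.1, two-sided)
z_β = 1.227 (for power = 0.89)
d = 0.27

n = 2 · ((1.645 + 1.227) / 0.27)²
n = 2 · (10.637)²
n ≈ 226.29
Round up to the next whole number: n = 227 per group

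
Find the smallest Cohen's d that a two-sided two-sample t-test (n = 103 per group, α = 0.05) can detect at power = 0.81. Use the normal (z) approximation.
d ≈ 0.40

Minimum detectable effect (two-sample t-test, normal approximation):
d = (z_{α/2} + z_β) / √(n/2)
d = (1.960 + 0.878) / √(103/2)
d = 2.838 / 7.176
d ≈ 0.40

By Cohen's convention (0.2 small / 0.5 medium / 0.8 large): small effect.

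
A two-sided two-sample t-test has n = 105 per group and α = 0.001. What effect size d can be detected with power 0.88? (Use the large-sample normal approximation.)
d ≈ 0.62

Minimum detectable effect (two-sample t-test, normal approximation):
d = (z_{α/2} + z_β) / √(n/2)
d = (3.291 + 1.175) / √(105/2)
d = 4.466 / 7.246
d ≈ 0.62

By Cohen's convention (0.2 small / 0.5 medium / 0.8 large): medium effect.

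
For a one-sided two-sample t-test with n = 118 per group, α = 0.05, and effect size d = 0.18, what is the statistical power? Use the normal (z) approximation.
Power ≈ 0.40

Power calculation (two-sample t-test, normal approximation):
z_β = d · √(n/2) - z_α
z_β = 0.18 · √(118/2) - 1.645
z_β = 0.18 · 7.681 - 1.645
z_β = -0.262

Power = Φ(z_β) = Φ(-0.262) ≈ 0.397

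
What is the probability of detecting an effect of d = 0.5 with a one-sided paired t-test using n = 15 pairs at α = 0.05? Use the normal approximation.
Power ≈ 0.61

Power calculation (paired t-test, normal approximation):
z_β = d · √n - z_α
z_β = 0.5 · √15 - 1.645
z_β = 0.5 · 3.873 - 1.645
z_β = 0.292

Power = Φ(z_β) = Φ(0.292) ≈ 0.615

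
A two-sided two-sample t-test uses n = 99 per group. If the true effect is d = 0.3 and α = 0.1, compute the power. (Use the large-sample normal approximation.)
Power ≈ 0.68

Power calculation (two-sample t-test, normal approximation):
z_β = d · √(n/2) - z_{α/2}
z_β = 0.3 · √(99/2) - 1.645
z_β = 0.3 · 7.036 - 1.645
z_β = 0.466

Power = Φ(z_β) = Φ(0.466) ≈ 0.679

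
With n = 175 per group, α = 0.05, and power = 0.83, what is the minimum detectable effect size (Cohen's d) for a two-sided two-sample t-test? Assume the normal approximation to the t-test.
d ≈ 0.31

Minimum detectable effect (two-sample t-test, normal approximation):
d = (z_{α/2} + z_β) / √(n/2)
d = (1.960 + 0.954) / √(175/2)
d = 2.914 / 9.354
d ≈ 0.31

By Cohen's convention (0.2 small / 0.5 medium / 0.8 large): small effect.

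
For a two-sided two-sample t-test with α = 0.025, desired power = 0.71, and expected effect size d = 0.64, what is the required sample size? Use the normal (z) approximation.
n = 39 per group

Sample size formula (two-sample t-test, normal approximation):
n = 2 · ((z_{α/2} + z_β) / d)²

z_{α/2} = 2.241 (for α = 0.025, two-sided)
z_β = 0.553 (for power = 0.71)
d = 0.64

n = 2 · ((2.241 + 0.553) / 0.64)²
n = 2 · (4.366)²
n ≈ 38.12
Round up to the next whole number: n = 39 per group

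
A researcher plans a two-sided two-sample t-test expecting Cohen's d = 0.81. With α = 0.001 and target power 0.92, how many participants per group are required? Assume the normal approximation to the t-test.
n = 68 per group

Sample size formula (two-sample t-test, normal approximation):
n = 2 · ((z_{α/2} + z_β) / d)²

z_{α/2} = 3.291 (for α = 0.001, two-sided)
z_β = 1.405 (for power = 0.92)
d = 0.81

n = 2 · ((3.291 + 1.405) / 0.81)²
n = 2 · (5.798)²
n ≈ 67.23
Round up to the next whole number: n = 68 per group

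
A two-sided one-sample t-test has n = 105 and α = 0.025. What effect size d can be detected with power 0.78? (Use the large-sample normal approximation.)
d ≈ 0.29

Minimum detectable effect (one-sample t-test, normal approximation):
d = (z_{α/2} + z_β) / √n
d = (2.241 + 0.772) / √105
d = 3.014 / 10.247
d ≈ 0.29

By Cohen's convention (0.2 small / 0.5 medium / 0.8 large): small effect.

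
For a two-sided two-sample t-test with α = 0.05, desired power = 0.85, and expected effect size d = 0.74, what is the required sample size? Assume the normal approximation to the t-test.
n = 33 per group

Sample size formula (two-sample t-test, normal approximation):
n = 2 · ((z_{α/2} + z_β) / d)²

z_{α/2} = 1.960 (for α = 0.05, two-sided)
z_β = 1.036 (for power = 0.85)
d = 0.74

n = 2 · ((1.960 + 1.036) / 0.74)²
n = 2 · (4.049)²
n ≈ 32.79
Round up to the next whole number: n = 33 per group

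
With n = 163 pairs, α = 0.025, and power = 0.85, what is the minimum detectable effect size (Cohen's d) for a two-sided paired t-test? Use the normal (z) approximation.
d ≈ 0.26

Minimum detectable effect (paired t-test, normal approximation):
d = (z_{α/2} + z_β) / √n
d = (2.241 + 1.036) / √163
d = 3.278 / 12.767
d ≈ 0.26

By Cohen's convention (0.2 small / 0.5 medium / 0.8 large): small effect.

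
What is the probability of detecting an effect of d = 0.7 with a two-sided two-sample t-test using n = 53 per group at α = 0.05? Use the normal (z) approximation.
Power ≈ 0.95

Power calculation (two-sample t-test, normal approximation):
z_β = d · √(n/2) - z_{α/2}
z_β = 0.7 · √(53/2) - 1.960
z_β = 0.7 · 5.148 - 1.960
z_β = 1.644

Power = Φ(z_β) = Φ(1.644) ≈ 0.950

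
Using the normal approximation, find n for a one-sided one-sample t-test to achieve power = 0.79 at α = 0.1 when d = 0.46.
n = 21

Sample size formula (one-sample t-test, normal approximation):
n = ((z_α + z_β) / d)²

z_α = 1.282 (for α = 0.1, one-sided)
z_β = 0.806 (for power = 0.79)
d = 0.46

n = ((1.282 + 0.806) / 0.46)²
n = (4.539)²
n ≈ 20.60
Round up to the next whole number: n = 21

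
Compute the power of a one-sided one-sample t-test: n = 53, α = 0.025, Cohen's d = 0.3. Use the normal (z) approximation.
Power ≈ 0.59

Power calculation (one-sample t-test, normal approximation):
z_β = d · √n - z_α
z_β = 0.3 · √53 - 1.960
z_β = 0.3 · 7.280 - 1.960
z_β = 0.224

Power = Φ(z_β) = Φ(0.224) ≈ 0.589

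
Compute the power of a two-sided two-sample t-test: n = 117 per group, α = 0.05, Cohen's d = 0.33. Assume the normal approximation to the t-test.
Power ≈ 0.71

Power calculation (two-sample t-test, normal approximation):
z_β = d · √(n/2) - z_{α/2}
z_β = 0.33 · √(117/2) - 1.960
z_β = 0.33 · 7.649 - 1.960
z_β = 0.564

Power = Φ(z_β) = Φ(0.564) ≈ 0.714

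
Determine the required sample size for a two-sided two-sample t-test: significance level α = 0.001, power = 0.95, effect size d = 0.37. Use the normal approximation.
n = 356 per group

Sample size formula (two-sample t-test, normal approximation):
n = 2 · ((z_{α/2} + z_β) / d)²

z_{α/2} = 3.291 (for α = 0.001, two-sided)
z_β = 1.645 (for power = 0.95)
d = 0.37

n = 2 · ((3.291 + 1.645) / 0.37)²
n = 2 · (13.341)²
n ≈ 355.96
Round up to the next whole number: n = 356 per group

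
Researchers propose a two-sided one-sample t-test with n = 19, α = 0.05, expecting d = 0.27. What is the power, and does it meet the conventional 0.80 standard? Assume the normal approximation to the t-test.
Power ≈ 0.22; the study is underpowered (power < 0.80)

Power calculation (one-sample t-test, normal approximation):
z_β = d · √n - z_{α/2}
z_β = 0.27 · √19 - 1.960
z_β = 0.27 · 4.359 - 1.960
z_β = -0.783

Power = Φ(z_β) = Φ(-0.783) ≈ 0.217

Effect size d = 0.27 is small by Cohen's convention (0.2/0.5/0.8).

Threshold: power ≥ 0.80 is conventionally adequate.
Power ≈ 0.22 → the study is underpowered (power < 0.80).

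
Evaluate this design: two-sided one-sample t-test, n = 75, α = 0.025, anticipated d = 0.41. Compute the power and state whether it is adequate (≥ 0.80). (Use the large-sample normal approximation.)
Power ≈ 0.90; the study is adequately powered (power ≥ 0.80)

Power calculation (one-sample t-test, normal approximation):
z_β = d · √n - z_{α/2}
z_β = 0.41 · √75 - 2.241
z_β = 0.41 · 8.660 - 2.241
z_β = 1.309

Power = Φ(z_β) = Φ(1.309) ≈ 0.905

Effect size d = 0.41 is small by Cohen's convention (0.2/0.5/0.8).

Threshold: power ≥ 0.80 is conventionally adequate.
Power ≈ 0.90 → the study is adequately powered (power ≥ 0.80).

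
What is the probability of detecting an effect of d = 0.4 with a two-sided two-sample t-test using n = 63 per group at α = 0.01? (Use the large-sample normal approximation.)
Power ≈ 0.37

Power calculation (two-sample t-test, normal approximation):
z_β = d · √(n/2) - z_{α/2}
z_β = 0.4 · √(63/2) - 2.576
z_β = 0.4 · 5.612 - 2.576
z_β = -0.331

Power = Φ(z_β) = Φ(-0.331) ≈ 0.370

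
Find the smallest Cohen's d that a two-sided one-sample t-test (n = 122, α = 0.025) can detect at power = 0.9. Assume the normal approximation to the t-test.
d ≈ 0.32

Minimum detectable effect (one-sample t-test, normal approximation):
d = (z_{α/2} + z_β) / √n
d = (2.241 + 1.282) / √122
d = 3.523 / 11.045
d ≈ 0.32

By Cohen's convention (0.2 small / 0.5 medium / 0.8 large): small effect.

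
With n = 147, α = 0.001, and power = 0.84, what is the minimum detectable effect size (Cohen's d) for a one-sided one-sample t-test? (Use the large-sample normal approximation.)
d ≈ 0.34

Minimum detectable effect (one-sample t-test, normal approximation):
d = (z_α + z_β) / √n
d = (3.090 + 0.994) / √147
d = 4.085 / 12.124
d ≈ 0.34

By Cohen's convention (0.2 small / 0.5 medium / 0.8 large): small effect.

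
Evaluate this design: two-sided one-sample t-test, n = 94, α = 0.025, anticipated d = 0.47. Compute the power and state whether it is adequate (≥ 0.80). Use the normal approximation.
Power ≈ 0.99; the study is adequately powered (power ≥ 0.80)

Power calculation (one-sample t-test, normal approximation):
z_β = d · √n - z_{α/2}
z_β = 0.47 · √94 - 2.241
z_β = 0.47 · 9.695 - 2.241
z_β = 2.315

Power = Φ(z_β) = Φ(2.315) ≈ 0.990

Effect size d = 0.47 is small by Cohen's convention (0.2/0.5/0.8).

Threshold: power ≥ 0.80 is conventionally adequate.
Power ≈ 0.99 → the study is adequately powered (power ≥ 0.80).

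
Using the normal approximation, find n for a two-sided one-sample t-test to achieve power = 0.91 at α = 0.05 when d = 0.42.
n = 62

Sample size formula (one-sample t-test, normal approximation):
n = ((z_{α/2} + z_β) / d)²

z_{α/2} = 1.960 (for α = 0.05, two-sided)
z_β = 1.341 (for power = 0.91)
d = 0.42

n = ((1.960 + 1.341) / 0.42)²
n = (7.860)²
n ≈ 61.78
Round up to the next whole number: n = 62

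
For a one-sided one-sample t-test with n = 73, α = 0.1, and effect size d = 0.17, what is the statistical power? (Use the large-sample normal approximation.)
Power ≈ 0.57

Power calculation (one-sample t-test, normal approximation):
z_β = d · √n - z_α
z_β = 0.17 · √73 - 1.282
z_β = 0.17 · 8.544 - 1.282
z_β = 0.171

Power = Φ(z_β) = Φ(0.171) ≈ 0.568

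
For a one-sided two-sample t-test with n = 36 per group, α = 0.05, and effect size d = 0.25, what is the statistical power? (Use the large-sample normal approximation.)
Power ≈ 0.28

Power calculation (two-sample t-test, normal approximation):
z_β = d · √(n/2) - z_α
z_β = 0.25 · √(36/2) - 1.645
z_β = 0.25 · 4.243 - 1.645
z_β = -0.584

Power = Φ(z_β) = Φ(-0.584) ≈ 0.280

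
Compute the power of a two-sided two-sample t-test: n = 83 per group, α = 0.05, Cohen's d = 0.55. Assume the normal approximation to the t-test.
Power ≈ 0.94

Power calculation (two-sample t-test, normal approximation):
z_β = d · √(n/2) - z_{α/2}
z_β = 0.55 · √(83/2) - 1.960
z_β = 0.55 · 6.442 - 1.960
z_β = 1.583

Power = Φ(z_β) = Φ(1.583) ≈ 0.943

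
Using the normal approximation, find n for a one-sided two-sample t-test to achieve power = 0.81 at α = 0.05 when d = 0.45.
n = 63 per group

Sample size formula (two-sample t-test, normal approximation):
n = 2 · ((z_α + z_β) / d)²

z_α = 1.645 (for α = 0.05, one-sided)
z_β = 0.878 (for power = 0.81)
d = 0.45

n = 2 · ((1.645 + 0.878) / 0.45)²
n = 2 · (5.607)²
n ≈ 62.88
Round up to the next whole number: n = 63 per group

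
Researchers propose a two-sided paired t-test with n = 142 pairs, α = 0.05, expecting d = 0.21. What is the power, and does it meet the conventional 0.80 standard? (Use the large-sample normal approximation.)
Power ≈ 0.71; the study is underpowered (power < 0.80)

Power calculation (paired t-test, normal approximation):
z_β = d · √n - z_{α/2}
z_β = 0.21 · √142 - 1.960
z_β = 0.21 · 11.916 - 1.960
z_β = 0.542

Power = Φ(z_β) = Φ(0.542) ≈ 0.706

Effect size d = 0.21 is small by Cohen's convention (0.2/0.5/0.8).

Threshold: power ≥ 0.80 is conventionally adequate.
Power ≈ 0.71 → the study is underpowered (power < 0.80).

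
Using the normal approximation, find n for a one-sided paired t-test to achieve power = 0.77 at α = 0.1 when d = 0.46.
n = 20 pairs

Sample size formula (paired t-test, normal approximation):
n = ((z_α + z_β) / d)²

z_α = 1.282 (for α = 0.1, one-sided)
z_β = 0.739 (for power = 0.77)
d = 0.46

n = ((1.282 + 0.739) / 0.46)²
n = (4.393)²
n ≈ 19.30
Round up to the next whole number: n = 20 pairs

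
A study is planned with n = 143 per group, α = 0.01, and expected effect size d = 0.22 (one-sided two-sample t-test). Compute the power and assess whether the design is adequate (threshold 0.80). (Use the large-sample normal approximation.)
Power ≈ 0.32; the study is underpowered (power < 0.80)

Power calculation (two-sample t-test, normal approximation):
z_β = d · √(n/2) - z_α
z_β = 0.22 · √(143/2) - 2.326
z_β = 0.22 · 8.456 - 2.326
z_β = -0.466

Power = Φ(z_β) = Φ(-0.466) ≈ 0.321

Effect size d = 0.22 is small by Cohen's convention (0.2/0.5/0.8).

Threshold: power ≥ 0.80 is conventionally adequate.
Power ≈ 0.32 → the study is underpowered (power < 0.80).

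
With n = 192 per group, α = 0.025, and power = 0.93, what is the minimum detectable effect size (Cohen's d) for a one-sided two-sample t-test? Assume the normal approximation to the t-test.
d ≈ 0.35

Minimum detectable effect (two-sample t-test, normal approximation):
d = (z_α + z_β) / √(n/2)
d = (1.960 + 1.476) / √(192/2)
d = 3.436 / 9.798
d ≈ 0.35

By Cohen's convention (0.2 small / 0.5 medium / 0.8 large): small effect.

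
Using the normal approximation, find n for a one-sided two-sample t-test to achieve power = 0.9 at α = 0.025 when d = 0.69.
n = 45 per group

Sample size formula (two-sample t-test, normal approximation):
n = 2 · ((z_α + z_β) / d)²

z_α = 1.960 (for α = 0.025, one-sided)
z_β = 1.282 (for power = 0.9)
d = 0.69

n = 2 · ((1.960 + 1.282) / 0.69)²
n = 2 · (4.699)²
n ≈ 44.16
Round up to the next whole number: n = 45 per group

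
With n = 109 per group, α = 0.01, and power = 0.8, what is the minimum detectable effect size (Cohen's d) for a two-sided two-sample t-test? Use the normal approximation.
d ≈ 0.46

Minimum detectable effect (two-sample t-test, normal approximation):
d = (z_{α/2} + z_β) / √(n/2)
d = (2.576 + 0.842) / √(109/2)
d = 3.417 / 7.382
d ≈ 0.46

By Cohen's convention (0.2 small / 0.5 medium / 0.8 large): small effect.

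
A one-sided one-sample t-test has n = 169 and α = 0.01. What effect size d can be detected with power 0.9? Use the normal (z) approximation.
d ≈ 0.28

Minimum detectable effect (one-sample t-test, normal approximation):
d = (z_α + z_β) / √n
d = (2.326 + 1.282) / √169
d = 3.608 / 13.000
d ≈ 0.28

By Cohen's convention (0.2 small / 0.5 medium / 0.8 large): small effect.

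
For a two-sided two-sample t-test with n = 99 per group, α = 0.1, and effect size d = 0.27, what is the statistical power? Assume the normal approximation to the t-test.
Power ≈ 0.60

Power calculation (two-sample t-test, normal approximation):
z_β = d · √(n/2) - z_{α/2}
z_β = 0.27 · √(99/2) - 1.645
z_β = 0.27 · 7.036 - 1.645
z_β = 0.255

Power = Φ(z_β) = Φ(0.255) ≈ 0.601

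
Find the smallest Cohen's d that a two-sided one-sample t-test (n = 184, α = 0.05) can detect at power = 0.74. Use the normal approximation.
d ≈ 0.19

Minimum detectable effect (one-sample t-test, normal approximation):
d = (z_{α/2} + z_β) / √n
d = (1.960 + 0.643) / √184
d = 2.603 / 13.565
d ≈ 0.19

By Cohen's convention (0.2 small / 0.5 medium / 0.8 large): very small effect.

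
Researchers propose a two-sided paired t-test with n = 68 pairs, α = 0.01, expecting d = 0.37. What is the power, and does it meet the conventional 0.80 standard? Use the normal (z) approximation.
Power ≈ 0.68; the study is underpowered (power < 0.80)

Power calculation (paired t-test, normal approximation):
z_β = d · √n - z_{α/2}
z_β = 0.37 · √68 - 2.576
z_β = 0.37 · 8.246 - 2.576
z_β = 0.475

Power = Φ(z_β) = Φ(0.475) ≈ 0.683

Effect size d = 0.37 is small by Cohen's convention (0.2/0.5/0.8).

Threshold: power ≥ 0.80 is conventionally adequate.
Power ≈ 0.68 → the study is underpowered (power < 0.80).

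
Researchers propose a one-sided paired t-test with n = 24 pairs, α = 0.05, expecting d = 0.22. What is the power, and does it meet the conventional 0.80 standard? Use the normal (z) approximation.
Power ≈ 0.29; the study is underpowered (power < 0.80)

Power calculation (paired t-test, normal approximation):
z_β = d · √n - z_α
z_β = 0.22 · √24 - 1.645
z_β = 0.22 · 4.899 - 1.645
z_β = -0.567

Power = Φ(z_β) = Φ(-0.567) ≈ 0.285

Effect size d = 0.22 is small by Cohen's convention (0.2/0.5/0.8).

Threshold: power ≥ 0.80 is conventionally adequate.
Power ≈ 0.29 → the study is underpowered (power < 0.80).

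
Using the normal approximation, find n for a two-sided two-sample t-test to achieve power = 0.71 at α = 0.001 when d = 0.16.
n = 1155 per group

Sample size formula (two-sample t-test, normal approximation):
n = 2 · ((z_{α/2} + z_β) / d)²

z_{α/2} = 3.291 (for α = 0.001, two-sided)
z_β = 0.553 (for power = 0.71)
d = 0.16

n = 2 · ((3.291 + 0.553) / 0.16)²
n = 2 · (24.025)²
n ≈ 1154.40
Round up to the next whole number: n = 1155 per group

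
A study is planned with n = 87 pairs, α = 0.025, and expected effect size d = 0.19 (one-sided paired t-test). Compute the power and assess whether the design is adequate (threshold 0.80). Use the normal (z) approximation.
Power ≈ 0.43; the study is underpowered (power < 0.80)

Power calculation (paired t-test, normal approximation):
z_β = d · √n - z_α
z_β = 0.19 · √87 - 1.960
z_β = 0.19 · 9.327 - 1.960
z_β = -0.188

Power = Φ(z_β) = Φ(-0.188) ≈ 0.426

Effect size d = 0.19 is very small by Cohen's convention (0.2/0.5/0.8).

Threshold: power ≥ 0.80 is conventionally adequate.
Power ≈ 0.43 → the study is underpowered (power < 0.80).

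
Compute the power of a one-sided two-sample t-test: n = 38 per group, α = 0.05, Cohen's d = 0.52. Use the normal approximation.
Power ≈ 0.73

Power calculation (two-sample t-test, normal approximation):
z_β = d · √(n/2) - z_α
z_β = 0.52 · √(38/2) - 1.645
z_β = 0.52 · 4.359 - 1.645
z_β = 0.622

Power = Φ(z_β) = Φ(0.622) ≈ 0.733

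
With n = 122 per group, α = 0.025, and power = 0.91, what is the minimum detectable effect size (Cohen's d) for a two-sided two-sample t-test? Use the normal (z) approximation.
d ≈ 0.46

Minimum detectable effect (two-sample t-test, normal approximation):
d = (z_{α/2} + z_β) / √(n/2)
d = (2.241 + 1.341) / √(122/2)
d = 3.582 / 7.810
d ≈ 0.46

By Cohen's convention (0.2 small / 0.5 medium / 0.8 large): small effect.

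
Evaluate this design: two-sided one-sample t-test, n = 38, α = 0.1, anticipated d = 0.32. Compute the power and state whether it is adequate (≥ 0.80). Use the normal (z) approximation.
Power ≈ 0.63; the study is underpowered (power < 0.80)

Power calculation (one-sample t-test, normal approximation):
z_β = d · √n - z_{α/2}
z_β = 0.32 · √38 - 1.645
z_β = 0.32 · 6.164 - 1.645
z_β = 0.328

Power = Φ(z_β) = Φ(0.328) ≈ 0.628

Effect size d = 0.32 is small by Cohen's convention (0.2/0.5/0.8).

Threshold: power ≥ 0.80 is conventionally adequate.
Power ≈ 0.63 → the study is underpowered (power < 0.80).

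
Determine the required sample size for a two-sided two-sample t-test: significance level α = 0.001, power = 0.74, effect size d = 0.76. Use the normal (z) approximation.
n = 54 per group

Sample size formula (two-sample t-test, normal approximation):
n = 2 · ((z_{α/2} + z_β) / d)²

z_{α/2} = 3.291 (for α = 0.001, two-sided)
z_β = 0.643 (for power = 0.74)
d = 0.76

n = 2 · ((3.291 + 0.643) / 0.76)²
n = 2 · (5.176)²
n ≈ 53.58
Round up to the next whole number: n = 54 per group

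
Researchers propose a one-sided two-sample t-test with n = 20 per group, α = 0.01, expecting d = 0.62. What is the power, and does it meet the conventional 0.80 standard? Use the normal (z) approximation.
Power ≈ 0.36; the study is underpowered (power < 0.80)

Power calculation (two-sample t-test, normal approximation):
z_β = d · √(n/2) - z_α
z_β = 0.62 · √(20/2) - 2.326
z_β = 0.62 · 3.162 - 2.326
z_β = -0.366

Power = Φ(z_β) = Φ(-0.366) ≈ 0.357

Effect size d = 0.62 is medium by Cohen's convention (0.2/0.5/0.8).

Threshold: power ≥ 0.80 is conventionally adequate.
Power ≈ 0.36 → the study is underpowered (power < 0.80).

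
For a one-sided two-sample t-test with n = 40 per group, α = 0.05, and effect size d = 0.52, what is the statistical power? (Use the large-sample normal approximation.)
Power ≈ 0.75

Power calculation (two-sample t-test, normal approximation):
z_β = d · √(n/2) - z_α
z_β = 0.52 · √(40/2) - 1.645
z_β = 0.52 · 4.472 - 1.645
z_β = 0.681

Power = Φ(z_β) = Φ(0.681) ≈ 0.752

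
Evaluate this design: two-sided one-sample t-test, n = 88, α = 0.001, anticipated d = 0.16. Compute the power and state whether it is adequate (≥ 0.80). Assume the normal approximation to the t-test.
Power ≈ 0.04; the study is underpowered (power < 0.80)

Power calculation (one-sample t-test, normal approximation):
z_β = d · √n - z_{α/2}
z_β = 0.16 · √88 - 3.291
z_β = 0.16 · 9.381 - 3.291
z_β = -1.790

Power = Φ(z_β) = Φ(-1.790) ≈ 0.037

Effect size d = 0.16 is very small by Cohen's convention (0.2/0.5/0.8).

Threshold: power ≥ 0.80 is conventionally adequate.
Power ≈ 0.04 → the study is underpowered (power < 0.80).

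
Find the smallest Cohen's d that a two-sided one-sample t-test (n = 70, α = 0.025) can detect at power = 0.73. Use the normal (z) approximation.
d ≈ 0.34

Minimum detectable effect (one-sample t-test, normal approximation):
d = (z_{α/2} + z_β) / √n
d = (2.241 + 0.613) / √70
d = 2.854 / 8.367
d ≈ 0.34

By Cohen's convention (0.2 small / 0.5 medium / 0.8 large): small effect.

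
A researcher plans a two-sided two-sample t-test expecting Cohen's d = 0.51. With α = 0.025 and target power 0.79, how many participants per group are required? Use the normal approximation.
n = 72 per group

Sample size formula (two-sample t-test, normal approximation):
n = 2 · ((z_{α/2} + z_β) / d)²

z_{α/2} = 2.241 (for α = 0.025, two-sided)
z_β = 0.806 (for power = 0.79)
d = 0.51

n = 2 · ((2.241 + 0.806) / 0.51)²
n = 2 · (5.975)²
n ≈ 71.40
Round up to the next whole number: n = 72 per group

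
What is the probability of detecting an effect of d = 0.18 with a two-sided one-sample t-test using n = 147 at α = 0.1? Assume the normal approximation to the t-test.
Power ≈ 0.70

Power calculation (one-sample t-test, normal approximation):
z_β = d · √n - z_{α/2}
z_β = 0.18 · √147 - 1.645
z_β = 0.18 · 12.124 - 1.645
z_β = 0.538

Power = Φ(z_β) = Φ(0.538) ≈ 0.705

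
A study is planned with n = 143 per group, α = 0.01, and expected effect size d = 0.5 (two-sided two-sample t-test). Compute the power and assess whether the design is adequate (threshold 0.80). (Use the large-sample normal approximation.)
Power ≈ 0.95; the study is adequately powered (power ≥ 0.80)

Power calculation (two-sample t-test, normal approximation):
z_β = d · √(n/2) - z_{α/2}
z_β = 0.5 · √(143/2) - 2.576
z_β = 0.5 · 8.456 - 2.576
z_β = 1.652

Power = Φ(z_β) = Φ(1.652) ≈ 0.951

Effect size d = 0.5 is medium by Cohen's convention (0.2/0.5/0.8).

Threshold: power ≥ 0.80 is conventionally adequate.
Power ≈ 0.95 → the study is adequately powered (power ≥ 0.80).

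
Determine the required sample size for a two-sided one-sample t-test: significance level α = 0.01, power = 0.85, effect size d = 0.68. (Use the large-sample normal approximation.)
n = 29

Sample size formula (one-sample t-test, normal approximation):
n = ((z_{α/2} + z_β) / d)²

z_{α/2} = 2.576 (for α = 0.01, two-sided)
z_β = 1.036 (for power = 0.85)
d = 0.68

n = ((2.576 + 1.036) / 0.68)²
n = (5.312)²
n ≈ 28.22
Round up to the next whole number: n = 29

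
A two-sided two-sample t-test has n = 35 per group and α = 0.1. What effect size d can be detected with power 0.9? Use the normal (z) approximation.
d ≈ 0.70

Minimum detectable effect (two-sample t-test, normal approximation):
d = (z_{α/2} + z_β) / √(n/2)
d = (1.645 + 1.282) / √(35/2)
d = 2.926 / 4.183
d ≈ 0.70

By Cohen's convention (0.2 small / 0.5 medium / 0.8 large): medium effect.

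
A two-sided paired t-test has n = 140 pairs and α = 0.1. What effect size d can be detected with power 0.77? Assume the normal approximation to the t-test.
d ≈ 0.20

Minimum detectable effect (paired t-test, normal approximation):
d = (z_{α/2} + z_β) / √n
d = (1.645 + 0.739) / √140
d = 2.384 / 11.832
d ≈ 0.20

By Cohen's convention (0.2 small / 0.5 medium / 0.8 large): small effect.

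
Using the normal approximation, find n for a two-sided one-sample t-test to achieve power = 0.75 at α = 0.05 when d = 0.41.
n = 42

Sample size formula (one-sample t-test, normal approximation):
n = ((z_{α/2} + z_β) / d)²

z_{α/2} = 1.960 (for α = 0.05, two-sided)
z_β = 0.674 (for power = 0.75)
d = 0.41

n = ((1.960 + 0.674) / 0.41)²
n = (6.424)²
n ≈ 41.27
Round up to the next whole number: n = 42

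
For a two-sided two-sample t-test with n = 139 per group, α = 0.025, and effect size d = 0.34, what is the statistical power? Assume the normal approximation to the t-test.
Power ≈ 0.72

Power calculation (two-sample t-test, normal approximation):
z_β = d · √(n/2) - z_{α/2}
z_β = 0.34 · √(139/2) - 2.241
z_β = 0.34 · 8.337 - 2.241
z_β = 0.593

Power = Φ(z_β) = Φ(0.593) ≈ 0.723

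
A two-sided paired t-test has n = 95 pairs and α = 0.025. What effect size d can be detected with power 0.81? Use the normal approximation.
d ≈ 0.32

Minimum detectable effect (paired t-test, normal approximation):
d = (z_{α/2} + z_β) / √n
d = (2.241 + 0.878) / √95
d = 3.119 / 9.747
d ≈ 0.32

By Cohen's convention (0.2 small / 0.5 medium / 0.8 large): small effect.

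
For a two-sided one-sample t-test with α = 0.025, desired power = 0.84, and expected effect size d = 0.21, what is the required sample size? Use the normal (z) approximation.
n = 238

Sample size formula (one-sample t-test, normal approximation):
n = ((z_{α/2} + z_β) / d)²

z_{α/2} = 2.241 (for α = 0.025, two-sided)
z_β = 0.994 (for power = 0.84)
d = 0.21

n = ((2.241 + 0.994) / 0.21)²
n = (15.405)²
n ≈ 237.31
Round up to the next whole number: n = 238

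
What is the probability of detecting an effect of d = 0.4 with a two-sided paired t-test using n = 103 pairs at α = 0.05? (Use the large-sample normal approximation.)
Power ≈ 0.98

Power calculation (paired t-test, normal approximation):
z_β = d · √n - z_{α/2}
z_β = 0.4 · √103 - 1.960
z_β = 0.4 · 10.149 - 1.960
z_β = 2.100

Power = Φ(z_β) = Φ(2.100) ≈ 0.982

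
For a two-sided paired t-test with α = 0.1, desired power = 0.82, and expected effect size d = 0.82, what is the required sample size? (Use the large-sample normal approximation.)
n = 10 pairs

Sample size formula (paired t-test, normal approximation):
n = ((z_{α/2} + z_β) / d)²

z_{α/2} = 1.645 (for α = 0.1, two-sided)
z_β = 0.915 (for power = 0.82)
d = 0.82

n = ((1.645 + 0.915) / 0.82)²
n = (3.122)²
n ≈ 9.75
Round up to the next whole number: n = 10 pairs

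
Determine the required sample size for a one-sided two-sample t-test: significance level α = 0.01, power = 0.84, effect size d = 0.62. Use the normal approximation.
n = 58 per group

Sample size formula (two-sample t-test, normal approximation):
n = 2 · ((z_α + z_β) / d)²

z_α = 2.326 (for α = 0.01, one-sided)
z_β = 0.994 (for power = 0.84)
d = 0.62

n = 2 · ((2.326 + 0.994) / 0.62)²
n = 2 · (5.355)²
n ≈ 57.35
Round up to the next whole number: n = 58 per group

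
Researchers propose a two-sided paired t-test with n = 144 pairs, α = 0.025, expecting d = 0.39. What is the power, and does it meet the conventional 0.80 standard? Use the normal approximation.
Power ≈ 0.99; the study is adequately powered (power ≥ 0.80)

Power calculation (paired t-test, normal approximation):
z_β = d · √n - z_{α/2}
z_β = 0.39 · √144 - 2.241
z_β = 0.39 · 12.000 - 2.241
z_β = 2.439

Power = Φ(z_β) = Φ(2.439) ≈ 0.993

Effect size d = 0.39 is small by Cohen's convention (0.2/0.5/0.8).

Threshold: power ≥ 0.80 is conventionally adequate.
Power ≈ 0.99 → the study is adequately powered (power ≥ 0.80).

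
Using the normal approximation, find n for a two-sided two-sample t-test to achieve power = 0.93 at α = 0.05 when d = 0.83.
n = 35 per group

Sample size formula (two-sample t-test, normal approximation):
n = 2 · ((z_{α/2} + z_β) / d)²

z_{α/2} = 1.960 (for α = 0.05, two-sided)
z_β = 1.476 (for power = 0.93)
d = 0.83

n = 2 · ((1.960 + 1.476) / 0.83)²
n = 2 · (4.140)²
n ≈ 34.28
Round up to the next whole number: n = 35 per group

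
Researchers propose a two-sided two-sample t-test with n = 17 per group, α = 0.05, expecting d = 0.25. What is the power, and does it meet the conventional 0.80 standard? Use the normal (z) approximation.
Power ≈ 0.11; the study is underpowered (power < 0.80)

Power calculation (two-sample t-test, normal approximation):
z_β = d · √(n/2) - z_{α/2}
z_β = 0.25 · √(17/2) - 1.960
z_β = 0.25 · 2.915 - 1.960
z_β = -1.231

Power = Φ(z_β) = Φ(-1.231) ≈ 0.109

Effect size d = 0.25 is small by Cohen's convention (0.2/0.5/0.8).

Threshold: power ≥ 0.80 is conventionally adequate.
Power ≈ 0.11 → the study is underpowered (power < 0.80).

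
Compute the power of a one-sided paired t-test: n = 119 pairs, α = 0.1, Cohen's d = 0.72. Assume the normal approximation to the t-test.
Power ≈ 1.00

Power calculation (paired t-test, normal approximation):
z_β = d · √n - z_α
z_β = 0.72 · √119 - 1.282
z_β = 0.72 · 10.909 - 1.282
z_β = 6.573

Power = Φ(z_β) = Φ(6.573) ≈ 1.000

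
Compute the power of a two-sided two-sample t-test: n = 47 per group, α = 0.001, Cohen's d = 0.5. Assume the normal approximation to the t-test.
Power ≈ 0.19

Power calculation (two-sample t-test, normal approximation):
z_β = d · √(n/2) - z_{α/2}
z_β = 0.5 · √(47/2) - 3.291
z_β = 0.5 · 4.848 - 3.291
z_β = -0.867

Power = Φ(z_β) = Φ(-0.867) ≈ 0.193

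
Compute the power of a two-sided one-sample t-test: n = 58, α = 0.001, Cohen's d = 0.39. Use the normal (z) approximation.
Power ≈ 0.37

Power calculation (one-sample t-test, normal approximation):
z_β = d · √n - z_{α/2}
z_β = 0.39 · √58 - 3.291
z_β = 0.39 · 7.616 - 3.291
z_β = -0.320

Power = Φ(z_β) = Φ(-0.320) ≈ 0.374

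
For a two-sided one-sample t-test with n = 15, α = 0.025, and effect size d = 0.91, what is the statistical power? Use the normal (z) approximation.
Power ≈ 0.90

Power calculation (one-sample t-test, normal approximation):
z_β = d · √n - z_{α/2}
z_β = 0.91 · √15 - 2.241
z_β = 0.91 · 3.873 - 2.241
z_β = 1.283

Power = Φ(z_β) = Φ(1.283) ≈ 0.900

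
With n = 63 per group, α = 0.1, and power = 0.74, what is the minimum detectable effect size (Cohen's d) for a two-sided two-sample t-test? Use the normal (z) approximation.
d ≈ 0.41

Minimum detectable effect (two-sample t-test, normal approximation):
d = (z_{α/2} + z_β) / √(n/2)
d = (1.645 + 0.643) / √(63/2)
d = 2.288 / 5.612
d ≈ 0.41

By Cohen's convention (0.2 small / 0.5 medium / 0.8 large): small effect.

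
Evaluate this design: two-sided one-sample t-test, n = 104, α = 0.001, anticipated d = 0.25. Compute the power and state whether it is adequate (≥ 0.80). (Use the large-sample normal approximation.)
Power ≈ 0.23; the study is underpowered (power < 0.80)

Power calculation (one-sample t-test, normal approximation):
z_β = d · √n - z_{α/2}
z_β = 0.25 · √104 - 3.291
z_β = 0.25 · 10.198 - 3.291
z_β = -0.741

Power = Φ(z_β) = Φ(-0.741) ≈ 0.229

Effect size d = 0.25 is small by Cohen's convention (0.2/0.5/0.8).

Threshold: power ≥ 0.80 is conventionally adequate.
Power ≈ 0.23 → the study is underpowered (power < 0.80).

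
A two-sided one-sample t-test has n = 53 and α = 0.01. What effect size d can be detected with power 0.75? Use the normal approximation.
d ≈ 0.45

Minimum detectable effect (one-sample t-test, normal approximation):
d = (z_{α/2} + z_β) / √n
d = (2.576 + 0.674) / √53
d = 3.250 / 7.280
d ≈ 0.45

By Cohen's convention (0.2 small / 0.5 medium / 0.8 large): small effect.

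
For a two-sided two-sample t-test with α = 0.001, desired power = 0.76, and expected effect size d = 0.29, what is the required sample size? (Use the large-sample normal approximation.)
n = 380 per group

Sample size formula (two-sample t-test, normal approximation):
n = 2 · ((z_{α/2} + z_β) / d)²

z_{α/2} = 3.291 (for α = 0.001, two-sided)
z_β = 0.706 (for power = 0.76)
d = 0.29

n = 2 · ((3.291 + 0.706) / 0.29)²
n = 2 · (13.783)²
n ≈ 379.94
Round up to the next whole number: n = 380 per group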